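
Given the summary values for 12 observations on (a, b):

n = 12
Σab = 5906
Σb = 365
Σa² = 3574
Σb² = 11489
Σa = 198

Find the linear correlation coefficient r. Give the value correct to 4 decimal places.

r = (nΣab − ΣaΣb) / √[(nΣa² − (Σa)²)(nΣb² − (Σb)²)]
Numerator: 12×5906 − 198×365 = -1398
Denominator: √[(42888 − 39204)(137868 − 133225)] = √[3684 × 4643] = 4135.7964
r = -1398 / 4135.7964 ≈ -0.3380

-0.3380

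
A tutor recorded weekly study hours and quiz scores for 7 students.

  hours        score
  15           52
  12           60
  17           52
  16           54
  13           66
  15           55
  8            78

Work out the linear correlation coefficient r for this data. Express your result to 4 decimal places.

n = 7, Σx = 96, Σy = 417, Σx² = 1372, Σy² = 25389, Σxy = 5555
nΣxy − ΣxΣy = 38885 − 40032 = -1147
nΣx² − (Σx)² = 9604 − 9216 = 388; nΣy² − (Σy)² = 177723 − 173889 = 3834
r = -1147 / √(388 × 3834) = -1147 / 1219.6688 ≈ -0.9404

-0.9404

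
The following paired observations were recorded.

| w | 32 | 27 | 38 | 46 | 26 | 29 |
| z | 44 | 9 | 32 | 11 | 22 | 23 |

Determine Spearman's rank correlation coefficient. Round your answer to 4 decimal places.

0.2571

Rank w: 4, 2, 5, 6, 1, 3
Rank z: 6, 1, 5, 2, 3, 4
d = rank(w) − rank(z): -2, 1, 0, 4, -2, -1; Σd² = 26
ρ = 1 − 6Σd² / [n(n²−1)] = 1 − 6×26 / (6×35) = 1 − 156/210 ≈ 0.2571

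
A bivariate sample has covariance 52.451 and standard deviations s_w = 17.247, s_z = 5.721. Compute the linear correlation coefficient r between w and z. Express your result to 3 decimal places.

r = Cov(w,z) / (s_w · s_z) = 52.451 / (17.247 × 5.721)
  = 52.451 / 98.6701 ≈ 0.532

0.532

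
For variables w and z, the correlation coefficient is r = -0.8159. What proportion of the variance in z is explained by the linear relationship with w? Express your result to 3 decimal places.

r² = (-0.8159)² = 0.666

0.666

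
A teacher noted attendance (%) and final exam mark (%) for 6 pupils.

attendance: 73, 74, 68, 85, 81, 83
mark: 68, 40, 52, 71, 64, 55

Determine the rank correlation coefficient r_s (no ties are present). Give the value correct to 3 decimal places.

0.486

Rank attendance: 2, 3, 1, 6, 4, 5
Rank mark: 5, 1, 2, 6, 4, 3
d = rank(attendance) − rank(mark): -3, 2, -1, 0, 0, 2; Σd² = 18
ρ = 1 − 6Σd² / [n(n²−1)] = 1 − 6×18 / (6×35) = 1 − 108/210 ≈ 0.486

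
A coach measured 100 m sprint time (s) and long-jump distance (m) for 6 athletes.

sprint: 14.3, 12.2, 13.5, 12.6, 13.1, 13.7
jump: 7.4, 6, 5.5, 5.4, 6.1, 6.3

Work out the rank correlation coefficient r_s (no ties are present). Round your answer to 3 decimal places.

0.714

Rank sprint: 6, 1, 4, 2, 3, 5
Rank jump: 6, 3, 2, 1, 4, 5
d = rank(sprint) − rank(jump): 0, -2, 2, 1, -1, 0; Σd² = 10
ρ = 1 − 6Σd² / [n(n²−1)] = 1 − 6×10 / (6×35) = 1 − 60/210 ≈ 0.714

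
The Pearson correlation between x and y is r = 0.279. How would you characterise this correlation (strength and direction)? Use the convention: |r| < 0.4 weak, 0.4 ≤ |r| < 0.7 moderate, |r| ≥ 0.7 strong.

weak positive

r = 0.279 > 0 so the relationship is positive.
|r| = 0.279, which falls in the weak range.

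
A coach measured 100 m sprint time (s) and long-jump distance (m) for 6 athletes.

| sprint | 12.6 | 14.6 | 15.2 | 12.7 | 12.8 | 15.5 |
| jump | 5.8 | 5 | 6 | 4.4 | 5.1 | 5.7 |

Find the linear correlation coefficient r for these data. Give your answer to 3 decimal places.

0.488

n = 6, Σx = 83.4, Σy = 32, Σx² = 1168.34, Σy² = 172.5, Σxy = 446.79
nΣxy − ΣxΣy = 2680.74 − 2668.8 = 11.94
nΣx² − (Σx)² = 7010.04 − 6955.56 = 54.48; nΣy² − (Σy)² = 1035 − 1024 = 11
r = 11.94 / √(54.48 × 11) = 11.94 / 24.4802 ≈ 0.488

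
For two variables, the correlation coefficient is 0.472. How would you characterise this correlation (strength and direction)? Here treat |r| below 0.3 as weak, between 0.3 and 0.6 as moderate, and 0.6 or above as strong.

moderate positive

r = 0.472 > 0 so the relationship is positive.
|r| = 0.472, which falls in the moderate range.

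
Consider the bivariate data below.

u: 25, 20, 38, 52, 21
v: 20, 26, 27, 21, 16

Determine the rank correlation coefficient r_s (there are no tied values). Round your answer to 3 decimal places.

0.200

Rank u: 3, 1, 4, 5, 2
Rank v: 2, 4, 5, 3, 1
d = rank(u) − rank(v): 1, -3, -1, 2, 1; Σd² = 16
ρ = 1 − 6Σd² / [n(n²−1)] = 1 − 6×16 / (5×24) = 1 − 96/120 ≈ 0.200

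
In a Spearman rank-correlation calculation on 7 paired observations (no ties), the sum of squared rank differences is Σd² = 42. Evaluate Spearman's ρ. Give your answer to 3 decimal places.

ρ = 1 − 6Σd² / [n(n²−1)] = 1 − 6×42 / (7×48)
  = 1 − 252/336 = 1 − 0.7500 ≈ 0.250

0.250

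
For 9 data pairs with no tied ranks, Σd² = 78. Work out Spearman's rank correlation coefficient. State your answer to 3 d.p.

0.350

ρ = 1 − 6Σd² / [n(n²−1)] = 1 − 6×78 / (9×80)
  = 1 − 468/720 = 1 − 0.6500 ≈ 0.350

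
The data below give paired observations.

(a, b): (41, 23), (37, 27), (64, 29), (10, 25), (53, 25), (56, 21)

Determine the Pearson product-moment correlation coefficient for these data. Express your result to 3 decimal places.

n = 6, Σa = 261, Σb = 150, Σa² = 13191, Σb² = 3790, Σab = 6549
nΣab − ΣaΣb = 39294 − 39150 = 144
nΣa² − (Σa)² = 79146 − 68121 = 11025; nΣb² − (Σb)² = 22740 − 22500 = 240
r = 144 / √(11025 × 240) = 144 / 1626.6530 ≈ 0.089

0.089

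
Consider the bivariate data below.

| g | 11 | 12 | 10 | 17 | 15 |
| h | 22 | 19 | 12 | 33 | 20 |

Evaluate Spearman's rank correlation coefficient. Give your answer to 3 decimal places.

0.700

Rank g: 2, 3, 1, 5, 4
Rank h: 4, 2, 1, 5, 3
d = rank(g) − rank(h): -2, 1, 0, 0, 1; Σd² = 6
ρ = 1 − 6Σd² / [n(n²−1)] = 1 − 6×6 / (5×24) = 1 − 36/120 ≈ 0.700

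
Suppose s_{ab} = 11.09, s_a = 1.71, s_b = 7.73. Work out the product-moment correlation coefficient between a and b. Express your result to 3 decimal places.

r = Cov(a,b) / (s_a · s_b) = 11.09 / (1.71 × 7.73)
  = 11.09 / 13.2183 ≈ 0.839

0.839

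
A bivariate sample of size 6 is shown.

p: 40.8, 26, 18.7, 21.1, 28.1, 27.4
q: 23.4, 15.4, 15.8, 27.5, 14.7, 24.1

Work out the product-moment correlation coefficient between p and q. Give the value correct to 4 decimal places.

0.1790

n = 6, Σp = 162.1, Σq = 120.9, Σp² = 4675.91, Σq² = 2587.51, Σpq = 3304.24
nΣpq − ΣpΣq = 19825.44 − 19597.89 = 227.55
nΣp² − (Σp)² = 28055.46 − 26276.41 = 1779.05; nΣq² − (Σq)² = 15525.06 − 14616.81 = 908.25
r = 227.55 / √(1779.05 × 908.25) = 227.55 / 1271.1499 ≈ 0.1790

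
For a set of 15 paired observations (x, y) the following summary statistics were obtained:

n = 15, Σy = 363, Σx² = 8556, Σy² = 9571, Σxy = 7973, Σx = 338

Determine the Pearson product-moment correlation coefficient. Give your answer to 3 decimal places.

-0.240

r = (nΣxy − ΣxΣy) / √[(nΣx² − (Σx)²)(nΣy² − (Σy)²)]
Numerator: 15×7973 − 338×363 = -3099
Denominator: √[(128340 − 114244)(143565 − 131769)] = √[14096 × 11796] = 12894.8213
r = -3099 / 12894.8213 ≈ -0.240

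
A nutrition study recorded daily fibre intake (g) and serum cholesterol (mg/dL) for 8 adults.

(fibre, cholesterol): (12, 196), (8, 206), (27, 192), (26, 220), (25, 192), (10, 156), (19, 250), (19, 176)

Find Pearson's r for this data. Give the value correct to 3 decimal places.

0.254

n = 8, Σx = 146, Σy = 1588, Σx² = 3060, Σy² = 320792, Σxy = 29358
nΣxy − ΣxΣy = 234864 − 231848 = 3016
nΣx² − (Σx)² = 24480 − 21316 = 3164; nΣy² − (Σy)² = 2566336 − 2521744 = 44592
r = 3016 / √(3164 × 44592) = 3016 / 11878.0928 ≈ 0.254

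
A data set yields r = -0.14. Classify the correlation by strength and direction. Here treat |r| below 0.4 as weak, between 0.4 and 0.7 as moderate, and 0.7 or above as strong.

weak negative

r = -0.14 < 0 so the relationship is negative.
|r| = 0.14, which falls in the weak range.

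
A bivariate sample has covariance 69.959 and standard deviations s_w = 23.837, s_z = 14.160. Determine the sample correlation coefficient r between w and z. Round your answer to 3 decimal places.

r = Cov(w,z) / (s_w · s_z) = 69.959 / (23.837 × 14.160)
  = 69.959 / 337.5319 ≈ 0.207

0.207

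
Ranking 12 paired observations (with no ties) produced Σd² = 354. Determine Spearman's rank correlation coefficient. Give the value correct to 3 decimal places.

-0.238

ρ = 1 − 6Σd² / [n(n²−1)] = 1 − 6×354 / (12×143)
  = 1 − 2124/1716 = 1 − 1.2378 ≈ -0.238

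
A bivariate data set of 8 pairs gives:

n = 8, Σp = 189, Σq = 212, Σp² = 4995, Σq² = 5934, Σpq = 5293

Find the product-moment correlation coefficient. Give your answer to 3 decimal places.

0.695

r = (nΣpq − ΣpΣq) / √[(nΣp² − (Σp)²)(nΣq² − (Σq)²)]
Numerator: 8×5293 − 189×212 = 2276
Denominator: √[(39960 − 35721)(47472 − 44944)] = √[4239 × 2528] = 3273.5595
r = 2276 / 3273.5595 ≈ 0.695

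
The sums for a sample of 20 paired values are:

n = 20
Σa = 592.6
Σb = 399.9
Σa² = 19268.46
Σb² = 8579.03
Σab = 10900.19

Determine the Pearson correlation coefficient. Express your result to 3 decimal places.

r = (nΣab − ΣaΣb) / √[(nΣa² − (Σa)²)(nΣb² − (Σb)²)]
Numerator: 20×10900.19 − 592.6×399.9 = -18976.94
Denominator: √[(385369.2 − 351174.76)(171580.6 − 159920.01)] = √[34194.44 × 11660.59] = 19968.1583
r = -18976.94 / 19968.1583 ≈ -0.950

-0.950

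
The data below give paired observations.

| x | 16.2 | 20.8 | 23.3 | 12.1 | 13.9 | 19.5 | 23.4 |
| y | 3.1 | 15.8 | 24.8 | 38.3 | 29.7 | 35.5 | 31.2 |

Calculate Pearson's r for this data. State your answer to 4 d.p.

-0.1130

n = 7, Σx = 129.2, Σy = 178.4, Σx² = 2505.4, Σy² = 5456.96, Σxy = 3255.29
nΣxy − ΣxΣy = 22787.03 − 23049.28 = -262.25
nΣx² − (Σx)² = 17537.8 − 16692.64 = 845.16; nΣy² − (Σy)² = 38198.72 − 31826.56 = 6372.16
r = -262.25 / √(845.16 × 6372.16) = -262.25 / 2320.6669 ≈ -0.1130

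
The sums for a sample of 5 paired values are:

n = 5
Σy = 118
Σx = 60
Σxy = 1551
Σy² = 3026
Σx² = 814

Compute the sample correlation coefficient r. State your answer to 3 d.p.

r = (nΣxy − ΣxΣy) / √[(nΣx² − (Σx)²)(nΣy² − (Σy)²)]
Numerator: 5×1551 − 60×118 = 675
Denominator: √[(4070 − 3600)(15130 − 13924)] = √[470 × 1206] = 752.8745
r = 675 / 752.8745 ≈ 0.897

0.897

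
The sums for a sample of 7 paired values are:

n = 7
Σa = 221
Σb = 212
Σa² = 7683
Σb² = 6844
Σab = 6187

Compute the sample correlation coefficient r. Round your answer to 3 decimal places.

-0.926

r = (nΣab − ΣaΣb) / √[(nΣa² − (Σa)²)(nΣb² − (Σb)²)]
Numerator: 7×6187 − 221×212 = -3543
Denominator: √[(53781 − 48841)(47908 − 44944)] = √[4940 × 2964] = 3826.5075
r = -3543 / 3826.5075 ≈ -0.926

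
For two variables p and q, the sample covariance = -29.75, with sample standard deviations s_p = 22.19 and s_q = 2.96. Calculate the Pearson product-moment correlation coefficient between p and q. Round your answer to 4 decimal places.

-0.4529

r = Cov(p,q) / (s_p · s_q) = -29.75 / (22.19 × 2.96)
  = -29.75 / 65.6824 ≈ -0.4529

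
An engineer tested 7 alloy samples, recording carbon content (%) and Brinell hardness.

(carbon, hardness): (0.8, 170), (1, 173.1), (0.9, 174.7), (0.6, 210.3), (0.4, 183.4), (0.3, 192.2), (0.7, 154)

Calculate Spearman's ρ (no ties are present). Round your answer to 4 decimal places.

-0.5714

Rank carbon: 5, 7, 6, 3, 2, 1, 4
Rank hardness: 2, 3, 4, 7, 5, 6, 1
d = rank(carbon) − rank(hardness): 3, 4, 2, -4, -3, -5, 3; Σd² = 88
ρ = 1 − 6Σd² / [n(n²−1)] = 1 − 6×88 / (7×48) = 1 − 528/336 ≈ -0.5714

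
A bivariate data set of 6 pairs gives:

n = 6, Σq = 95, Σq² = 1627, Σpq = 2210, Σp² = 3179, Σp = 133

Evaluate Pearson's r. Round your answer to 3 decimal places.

r = (nΣpq − ΣpΣq) / √[(nΣp² − (Σp)²)(nΣq² − (Σq)²)]
Numerator: 6×2210 − 133×95 = 625
Denominator: √[(19074 − 17689)(9762 − 9025)] = √[1385 × 737] = 1010.3193
r = 625 / 1010.3193 ≈ 0.619

0.619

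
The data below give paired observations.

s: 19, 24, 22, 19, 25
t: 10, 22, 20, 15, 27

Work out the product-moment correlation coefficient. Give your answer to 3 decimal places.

n = 5, Σs = 109, Σt = 94, Σs² = 2407, Σt² = 1938, Σst = 2118
nΣst − ΣsΣt = 10590 − 10246 = 344
nΣs² − (Σs)² = 12035 − 11881 = 154; nΣt² − (Σt)² = 9690 − 8836 = 854
r = 344 / √(154 × 854) = 344 / 362.6513 ≈ 0.949

0.949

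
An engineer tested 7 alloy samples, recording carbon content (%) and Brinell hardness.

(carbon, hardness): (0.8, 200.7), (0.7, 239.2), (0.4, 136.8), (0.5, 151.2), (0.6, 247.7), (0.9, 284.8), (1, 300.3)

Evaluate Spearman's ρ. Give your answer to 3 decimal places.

Rank carbon: 5, 4, 1, 2, 3, 6, 7
Rank hardness: 3, 4, 1, 2, 5, 6, 7
d = rank(carbon) − rank(hardness): 2, 0, 0, 0, -2, 0, 0; Σd² = 8
ρ = 1 − 6Σd² / [n(n²−1)] = 1 − 6×8 / (7×48) = 1 − 48/336 ≈ 0.857

0.857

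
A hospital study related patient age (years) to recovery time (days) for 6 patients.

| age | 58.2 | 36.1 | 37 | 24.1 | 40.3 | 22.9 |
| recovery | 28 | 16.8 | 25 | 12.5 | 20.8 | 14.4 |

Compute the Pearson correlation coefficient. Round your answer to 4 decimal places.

0.8912

n = 6, Σx = 218.6, Σy = 117.5, Σx² = 8788.76, Σy² = 2487.49, Σxy = 4630.33
nΣxy − ΣxΣy = 27781.98 − 25685.5 = 2096.48
nΣx² − (Σx)² = 52732.56 − 47785.96 = 4946.6; nΣy² − (Σy)² = 14924.94 − 13806.25 = 1118.69
r = 2096.48 / √(4946.6 × 1118.69) = 2096.48 / 2352.3843 ≈ 0.8912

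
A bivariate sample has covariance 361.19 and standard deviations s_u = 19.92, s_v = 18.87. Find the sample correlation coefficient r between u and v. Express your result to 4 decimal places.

0.9609

r = Cov(u,v) / (s_u · s_v) = 361.19 / (19.92 × 18.87)
  = 361.19 / 375.8904 ≈ 0.9609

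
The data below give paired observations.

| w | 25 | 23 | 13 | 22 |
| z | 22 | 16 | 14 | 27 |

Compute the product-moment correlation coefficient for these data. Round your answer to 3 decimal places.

n = 4, Σw = 83, Σz = 79, Σw² = 1807, Σz² = 1665, Σwz = 1694
nΣwz − ΣwΣz = 6776 − 6557 = 219
nΣw² − (Σw)² = 7228 − 6889 = 339; nΣz² − (Σz)² = 6660 − 6241 = 419
r = 219 / √(339 × 419) = 219 / 376.8833 ≈ 0.581

0.581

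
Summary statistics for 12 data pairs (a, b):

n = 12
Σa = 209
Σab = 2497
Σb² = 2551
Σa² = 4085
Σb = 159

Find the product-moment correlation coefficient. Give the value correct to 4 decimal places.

-0.6124

r = (nΣab − ΣaΣb) / √[(nΣa² − (Σa)²)(nΣb² − (Σb)²)]
Numerator: 12×2497 − 209×159 = -3267
Denominator: √[(49020 − 43681)(30612 − 25281)] = √[5339 × 5331] = 5334.9985
r = -3267 / 5334.9985 ≈ -0.6124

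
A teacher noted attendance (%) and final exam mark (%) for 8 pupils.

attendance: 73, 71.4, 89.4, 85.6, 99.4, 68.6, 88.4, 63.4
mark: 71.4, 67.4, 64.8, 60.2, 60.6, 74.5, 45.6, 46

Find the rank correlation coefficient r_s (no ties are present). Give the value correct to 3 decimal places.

Rank attendance: 4, 3, 7, 5, 8, 2, 6, 1
Rank mark: 7, 6, 5, 3, 4, 8, 1, 2
d = rank(attendance) − rank(mark): -3, -3, 2, 2, 4, -6, 5, -1; Σd² = 104
ρ = 1 − 6Σd² / [n(n²−1)] = 1 − 6×104 / (8×63) = 1 − 624/504 ≈ -0.238

-0.238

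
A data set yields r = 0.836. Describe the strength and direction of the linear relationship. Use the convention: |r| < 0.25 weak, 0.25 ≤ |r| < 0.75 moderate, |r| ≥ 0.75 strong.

r = 0.836 > 0 so the relationship is positive.
|r| = 0.836, which falls in the strong range.

strong positive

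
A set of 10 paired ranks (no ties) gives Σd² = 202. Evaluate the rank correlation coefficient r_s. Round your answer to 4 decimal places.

-0.2242

ρ = 1 − 6Σd² / [n(n²−1)] = 1 − 6×202 / (10×99)
  = 1 − 1212/990 = 1 − 1.22424 ≈ -0.2242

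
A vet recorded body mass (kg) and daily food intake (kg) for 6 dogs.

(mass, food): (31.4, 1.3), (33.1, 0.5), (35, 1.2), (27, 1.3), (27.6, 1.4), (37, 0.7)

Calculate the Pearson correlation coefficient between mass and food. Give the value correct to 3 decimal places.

-0.649

n = 6, Σx = 191.1, Σy = 6.4, Σx² = 6166.33, Σy² = 7.52, Σxy = 199.01
nΣxy − ΣxΣy = 1194.06 − 1223.04 = -28.98
nΣx² − (Σx)² = 36997.98 − 36519.21 = 478.77; nΣy² − (Σy)² = 45.12 − 40.96 = 4.16
r = -28.98 / √(478.77 × 4.16) = -28.98 / 44.6283 ≈ -0.649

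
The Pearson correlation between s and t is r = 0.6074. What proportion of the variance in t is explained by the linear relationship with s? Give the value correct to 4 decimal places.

0.3689

r² = (0.6074)² = 0.3689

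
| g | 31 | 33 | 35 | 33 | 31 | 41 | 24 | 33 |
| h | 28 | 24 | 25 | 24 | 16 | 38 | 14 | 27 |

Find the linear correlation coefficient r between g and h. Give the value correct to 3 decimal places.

n = 8, Σg = 261, Σh = 196, Σg² = 8671, Σh² = 5186, Σgh = 6608
nΣgh − ΣgΣh = 52864 − 51156 = 1708
nΣg² − (Σg)² = 69368 − 68121 = 1247; nΣh² − (Σh)² = 41488 − 38416 = 3072
r = 1708 / √(1247 × 3072) = 1708 / 1957.2389 ≈ 0.873

0.873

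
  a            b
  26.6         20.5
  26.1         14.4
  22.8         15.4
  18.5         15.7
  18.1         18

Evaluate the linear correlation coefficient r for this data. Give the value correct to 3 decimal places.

n = 5, Σa = 112.1, Σb = 84, Σa² = 2578.47, Σb² = 1435.26, Σab = 1888.51
nΣab − ΣaΣb = 9442.55 − 9416.4 = 26.15
nΣa² − (Σa)² = 12892.35 − 12566.41 = 325.94; nΣb² − (Σb)² = 7176.3 − 7056 = 120.3
r = 26.15 / √(325.94 × 120.3) = 26.15 / 198.0166 ≈ 0.132

0.132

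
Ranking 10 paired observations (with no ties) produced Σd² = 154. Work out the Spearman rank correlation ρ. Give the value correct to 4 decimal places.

ρ = 1 − 6Σd² / [n(n²−1)] = 1 − 6×154 / (10×99)
  = 1 − 924/990 = 1 − 0.93333 ≈ 0.0667

0.0667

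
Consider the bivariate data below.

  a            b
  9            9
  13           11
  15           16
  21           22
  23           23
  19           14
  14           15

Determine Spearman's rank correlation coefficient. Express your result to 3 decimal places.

0.893

Rank a: 1, 2, 4, 6, 7, 5, 3
Rank b: 1, 2, 5, 6, 7, 3, 4
d = rank(a) − rank(b): 0, 0, -1, 0, 0, 2, -1; Σd² = 6
ρ = 1 − 6Σd² / [n(n²−1)] = 1 − 6×6 / (7×48) = 1 − 36/336 ≈ 0.893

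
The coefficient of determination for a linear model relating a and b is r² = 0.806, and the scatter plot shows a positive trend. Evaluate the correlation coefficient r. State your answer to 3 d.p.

|r| = √0.806 = 0.898
The association is positive, so r = 0.898.

0.898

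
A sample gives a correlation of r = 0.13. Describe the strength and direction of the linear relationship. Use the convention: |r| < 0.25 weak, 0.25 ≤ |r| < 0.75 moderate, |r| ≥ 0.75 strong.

r = 0.13 > 0 so the relationship is positive.
|r| = 0.13, which falls in the weak range.

weak positive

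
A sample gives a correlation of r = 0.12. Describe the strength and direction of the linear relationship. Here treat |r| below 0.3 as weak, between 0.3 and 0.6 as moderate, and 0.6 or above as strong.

r = 0.12 > 0 so the relationship is positive.
|r| = 0.12, which falls in the weak range.

weak positive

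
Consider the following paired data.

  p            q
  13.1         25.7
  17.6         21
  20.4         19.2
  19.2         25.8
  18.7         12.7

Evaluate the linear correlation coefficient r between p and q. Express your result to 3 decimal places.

-0.452

n = 5, Σp = 89, Σq = 104.4, Σp² = 1615.86, Σq² = 2297.06, Σpq = 1830.8
nΣpq − ΣpΣq = 9154 − 9291.6 = -137.6
nΣp² − (Σp)² = 8079.3 − 7921 = 158.3; nΣq² − (Σq)² = 11485.3 − 10899.36 = 585.94
r = -137.6 / √(158.3 × 585.94) = -137.6 / 304.5559 ≈ -0.452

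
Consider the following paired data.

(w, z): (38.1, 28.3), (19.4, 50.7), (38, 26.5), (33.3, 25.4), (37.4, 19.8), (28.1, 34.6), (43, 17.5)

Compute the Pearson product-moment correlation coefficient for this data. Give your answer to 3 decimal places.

-0.942

n = 7, Σw = 237.3, Σz = 202.8, Σw² = 8418.23, Σz² = 6614.24, Σwz = 6379.91
nΣwz − ΣwΣz = 44659.37 − 48124.44 = -3465.07
nΣw² − (Σw)² = 58927.61 − 56311.29 = 2616.32; nΣz² − (Σz)² = 46299.68 − 41127.84 = 5171.84
r = -3465.07 / √(2616.32 × 5171.84) = -3465.07 / 3678.4764 ≈ -0.942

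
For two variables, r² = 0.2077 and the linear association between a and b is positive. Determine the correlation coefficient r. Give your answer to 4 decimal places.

0.4557

|r| = √0.2077 = 0.4557
The association is positive, so r = 0.4557.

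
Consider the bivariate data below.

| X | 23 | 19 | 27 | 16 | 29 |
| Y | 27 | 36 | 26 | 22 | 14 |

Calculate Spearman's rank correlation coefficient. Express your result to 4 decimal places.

Rank X: 3, 2, 4, 1, 5
Rank Y: 4, 5, 3, 2, 1
d = rank(X) − rank(Y): -1, -3, 1, -1, 4; Σd² = 28
ρ = 1 − 6Σd² / [n(n²−1)] = 1 − 6×28 / (5×24) = 1 − 168/120 ≈ -0.4000

-0.4000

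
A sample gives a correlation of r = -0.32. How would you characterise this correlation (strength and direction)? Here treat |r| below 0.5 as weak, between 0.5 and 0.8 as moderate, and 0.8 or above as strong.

r = -0.32 < 0 so the relationship is negative.
|r| = 0.32, which falls in the weak range.

weak negative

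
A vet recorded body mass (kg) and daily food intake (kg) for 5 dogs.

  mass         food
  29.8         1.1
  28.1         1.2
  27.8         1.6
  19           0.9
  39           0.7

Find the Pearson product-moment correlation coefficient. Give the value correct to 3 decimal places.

-0.279

n = 5, Σx = 143.7, Σy = 5.5, Σx² = 4332.49, Σy² = 6.51, Σxy = 155.38
nΣxy − ΣxΣy = 776.9 − 790.35 = -13.45
nΣx² − (Σx)² = 21662.45 − 20649.69 = 1012.76; nΣy² − (Σy)² = 32.55 − 30.25 = 2.3
r = -13.45 / √(1012.76 × 2.3) = -13.45 / 48.2633 ≈ -0.279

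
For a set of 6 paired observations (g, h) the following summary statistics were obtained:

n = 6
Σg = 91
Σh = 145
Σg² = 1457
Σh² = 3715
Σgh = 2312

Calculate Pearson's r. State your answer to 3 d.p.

0.887

r = (nΣgh − ΣgΣh) / √[(nΣg² − (Σg)²)(nΣh² − (Σh)²)]
Numerator: 6×2312 − 91×145 = 677
Denominator: √[(8742 − 8281)(22290 − 21025)] = √[461 × 1265] = 763.6524
r = 677 / 763.6524 ≈ 0.887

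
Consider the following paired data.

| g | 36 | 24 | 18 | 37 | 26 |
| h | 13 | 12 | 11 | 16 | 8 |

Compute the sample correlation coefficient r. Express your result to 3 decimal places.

n = 5, Σg = 141, Σh = 60, Σg² = 4241, Σh² = 754, Σgh = 1754
nΣgh − ΣgΣh = 8770 − 8460 = 310
nΣg² − (Σg)² = 21205 − 19881 = 1324; nΣh² − (Σh)² = 3770 − 3600 = 170
r = 310 / √(1324 × 170) = 310 / 474.4260 ≈ 0.653

0.653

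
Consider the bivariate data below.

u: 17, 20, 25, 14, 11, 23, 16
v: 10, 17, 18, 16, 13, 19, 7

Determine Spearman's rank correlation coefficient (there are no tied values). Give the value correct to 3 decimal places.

0.679

Rank u: 4, 5, 7, 2, 1, 6, 3
Rank v: 2, 5, 6, 4, 3, 7, 1
d = rank(u) − rank(v): 2, 0, 1, -2, -2, -1, 2; Σd² = 18
ρ = 1 − 6Σd² / [n(n²−1)] = 1 − 6×18 / (7×48) = 1 − 108/336 ≈ 0.679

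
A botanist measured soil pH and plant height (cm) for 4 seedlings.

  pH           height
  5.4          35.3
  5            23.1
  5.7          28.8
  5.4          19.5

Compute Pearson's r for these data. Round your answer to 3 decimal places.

n = 4, Σx = 21.5, Σy = 106.7, Σx² = 115.81, Σy² = 2989.39, Σxy = 575.58
nΣxy − ΣxΣy = 2302.32 − 2294.05 = 8.27
nΣx² − (Σx)² = 463.24 − 462.25 = 0.99; nΣy² − (Σy)² = 11957.56 − 11384.89 = 572.67
r = 8.27 / √(0.99 × 572.67) = 8.27 / 23.8106 ≈ 0.347

0.347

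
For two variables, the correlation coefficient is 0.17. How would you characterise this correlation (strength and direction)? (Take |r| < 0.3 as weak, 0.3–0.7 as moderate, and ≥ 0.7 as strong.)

r = 0.17 > 0 so the relationship is positive.
|r| = 0.17, which falls in the weak range.

weak positive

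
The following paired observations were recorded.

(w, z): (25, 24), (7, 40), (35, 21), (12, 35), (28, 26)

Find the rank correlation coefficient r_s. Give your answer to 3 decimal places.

-0.900

Rank w: 3, 1, 5, 2, 4
Rank z: 2, 5, 1, 4, 3
d = rank(w) − rank(z): 1, -4, 4, -2, 1; Σd² = 38
ρ = 1 − 6Σd² / [n(n²−1)] = 1 − 6×38 / (5×24) = 1 − 228/120 ≈ -0.900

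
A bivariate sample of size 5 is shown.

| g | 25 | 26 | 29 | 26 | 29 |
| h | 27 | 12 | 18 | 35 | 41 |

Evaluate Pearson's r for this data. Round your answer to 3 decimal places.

n = 5, Σg = 135, Σh = 133, Σg² = 3659, Σh² = 4103, Σgh = 3608
nΣgh − ΣgΣh = 18040 − 17955 = 85
nΣg² − (Σg)² = 18295 − 18225 = 70; nΣh² − (Σh)² = 20515 − 17689 = 2826
r = 85 / √(70 × 2826) = 85 / 444.7696 ≈ 0.191

0.191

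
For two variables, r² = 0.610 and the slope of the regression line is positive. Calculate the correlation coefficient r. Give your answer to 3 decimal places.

|r| = √0.610 = 0.781
The association is positive, so r = 0.781.

0.781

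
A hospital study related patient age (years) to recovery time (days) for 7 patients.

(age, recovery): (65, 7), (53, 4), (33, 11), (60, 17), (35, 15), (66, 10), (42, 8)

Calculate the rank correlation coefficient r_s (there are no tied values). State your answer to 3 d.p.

Rank age: 6, 4, 1, 5, 2, 7, 3
Rank recovery: 2, 1, 5, 7, 6, 4, 3
d = rank(age) − rank(recovery): 4, 3, -4, -2, -4, 3, 0; Σd² = 70
ρ = 1 − 6Σd² / [n(n²−1)] = 1 − 6×70 / (7×48) = 1 − 420/336 ≈ -0.250

-0.250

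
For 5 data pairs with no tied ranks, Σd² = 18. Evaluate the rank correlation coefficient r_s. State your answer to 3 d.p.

0.100

ρ = 1 − 6Σd² / [n(n²−1)] = 1 − 6×18 / (5×24)
  = 1 − 108/120 = 1 − 0.9000 ≈ 0.100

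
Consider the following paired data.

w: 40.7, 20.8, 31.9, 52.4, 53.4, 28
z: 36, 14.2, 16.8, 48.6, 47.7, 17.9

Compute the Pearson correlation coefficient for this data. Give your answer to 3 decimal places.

n = 6, Σw = 227.2, Σz = 181.2, Σw² = 9488.06, Σz² = 6737.54, Σwz = 7891.5
nΣwz − ΣwΣz = 47349 − 41168.64 = 6180.36
nΣw² − (Σw)² = 56928.36 − 51619.84 = 5308.52; nΣz² − (Σz)² = 40425.24 − 32833.44 = 7591.8
r = 6180.36 / √(5308.52 × 7591.8) = 6180.36 / 6348.3244 ≈ 0.974

0.974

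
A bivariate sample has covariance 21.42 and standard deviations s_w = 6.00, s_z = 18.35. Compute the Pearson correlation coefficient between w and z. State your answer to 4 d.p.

r = Cov(w,z) / (s_w · s_z) = 21.42 / (6.00 × 18.35)
  = 21.42 / 110.1000 ≈ 0.1946

0.1946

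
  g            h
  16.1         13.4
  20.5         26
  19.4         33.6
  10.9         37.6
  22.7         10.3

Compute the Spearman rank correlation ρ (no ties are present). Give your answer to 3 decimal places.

-0.700

Rank g: 2, 4, 3, 1, 5
Rank h: 2, 3, 4, 5, 1
d = rank(g) − rank(h): 0, 1, -1, -4, 4; Σd² = 34
ρ = 1 − 6Σd² / [n(n²−1)] = 1 − 6×34 / (5×24) = 1 − 204/120 ≈ -0.700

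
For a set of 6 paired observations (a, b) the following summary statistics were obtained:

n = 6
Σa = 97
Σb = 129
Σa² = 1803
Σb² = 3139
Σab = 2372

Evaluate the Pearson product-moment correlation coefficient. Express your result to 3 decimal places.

r = (nΣab − ΣaΣb) / √[(nΣa² − (Σa)²)(nΣb² − (Σb)²)]
Numerator: 6×2372 − 97×129 = 1719
Denominator: √[(10818 − 9409)(18834 − 16641)] = √[1409 × 2193] = 1757.8217
r = 1719 / 1757.8217 ≈ 0.978

0.978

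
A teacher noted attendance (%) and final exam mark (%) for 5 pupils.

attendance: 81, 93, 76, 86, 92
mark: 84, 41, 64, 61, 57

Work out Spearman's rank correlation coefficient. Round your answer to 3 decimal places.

Rank attendance: 2, 5, 1, 3, 4
Rank mark: 5, 1, 4, 3, 2
d = rank(attendance) − rank(mark): -3, 4, -3, 0, 2; Σd² = 38
ρ = 1 − 6Σd² / [n(n²−1)] = 1 − 6×38 / (5×24) = 1 − 228/120 ≈ -0.900

-0.900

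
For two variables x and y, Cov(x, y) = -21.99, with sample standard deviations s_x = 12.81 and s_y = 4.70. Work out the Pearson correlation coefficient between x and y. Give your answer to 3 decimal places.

r = Cov(x,y) / (s_x · s_y) = -21.99 / (12.81 × 4.70)
  = -21.99 / 60.2070 ≈ -0.365

-0.365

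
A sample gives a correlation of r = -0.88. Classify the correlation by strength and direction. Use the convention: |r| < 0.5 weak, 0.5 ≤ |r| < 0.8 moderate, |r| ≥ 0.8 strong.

strong negative

r = -0.88 < 0 so the relationship is negative.
|r| = 0.88, which falls in the strong range.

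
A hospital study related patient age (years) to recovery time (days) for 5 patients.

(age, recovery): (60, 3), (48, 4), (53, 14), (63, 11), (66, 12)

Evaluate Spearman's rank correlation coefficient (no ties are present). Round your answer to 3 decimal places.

0.200

Rank age: 3, 1, 2, 4, 5
Rank recovery: 1, 2, 5, 3, 4
d = rank(age) − rank(recovery): 2, -1, -3, 1, 1; Σd² = 16
ρ = 1 − 6Σd² / [n(n²−1)] = 1 − 6×16 / (5×24) = 1 − 96/120 ≈ 0.200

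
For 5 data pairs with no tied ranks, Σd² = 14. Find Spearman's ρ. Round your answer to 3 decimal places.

ρ = 1 − 6Σd² / [n(n²−1)] = 1 − 6×14 / (5×24)
  = 1 − 84/120 = 1 − 0.7000 ≈ 0.300

0.300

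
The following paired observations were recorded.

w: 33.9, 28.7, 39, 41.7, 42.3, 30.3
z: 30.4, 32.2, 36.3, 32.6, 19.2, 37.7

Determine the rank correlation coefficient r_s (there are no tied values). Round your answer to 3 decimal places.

-0.371

Rank w: 3, 1, 4, 5, 6, 2
Rank z: 2, 3, 5, 4, 1, 6
d = rank(w) − rank(z): 1, -2, -1, 1, 5, -4; Σd² = 48
ρ = 1 − 6Σd² / [n(n²−1)] = 1 − 6×48 / (6×35) = 1 − 288/210 ≈ -0.371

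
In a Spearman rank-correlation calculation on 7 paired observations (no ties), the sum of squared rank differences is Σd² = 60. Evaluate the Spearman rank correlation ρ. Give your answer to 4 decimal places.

ρ = 1 − 6Σd² / [n(n²−1)] = 1 − 6×60 / (7×48)
  = 1 − 360/336 = 1 − 1.07143 ≈ -0.0714

-0.0714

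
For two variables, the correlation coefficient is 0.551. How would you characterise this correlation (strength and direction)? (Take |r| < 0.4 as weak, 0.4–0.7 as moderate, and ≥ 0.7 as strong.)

r = 0.551 > 0 so the relationship is positive.
|r| = 0.551, which falls in the moderate range.

moderate positive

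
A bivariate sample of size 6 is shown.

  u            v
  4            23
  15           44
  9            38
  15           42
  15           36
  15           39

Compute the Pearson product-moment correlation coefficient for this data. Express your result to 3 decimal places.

n = 6, Σu = 73, Σv = 222, Σu² = 997, Σv² = 8490, Σuv = 2849
nΣuv − ΣuΣv = 17094 − 16206 = 888
nΣu² − (Σu)² = 5982 − 5329 = 653; nΣv² − (Σv)² = 50940 − 49284 = 1656
r = 888 / √(653 × 1656) = 888 / 1039.8885 ≈ 0.854

0.854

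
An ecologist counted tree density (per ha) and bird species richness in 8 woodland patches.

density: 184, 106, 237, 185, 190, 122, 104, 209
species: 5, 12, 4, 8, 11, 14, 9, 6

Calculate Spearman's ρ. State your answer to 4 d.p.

-0.6190

Rank density: 4, 2, 8, 5, 6, 3, 1, 7
Rank species: 2, 7, 1, 4, 6, 8, 5, 3
d = rank(density) − rank(species): 2, -5, 7, 1, 0, -5, -4, 4; Σd² = 136
ρ = 1 − 6Σd² / [n(n²−1)] = 1 − 6×136 / (8×63) = 1 − 816/504 ≈ -0.6190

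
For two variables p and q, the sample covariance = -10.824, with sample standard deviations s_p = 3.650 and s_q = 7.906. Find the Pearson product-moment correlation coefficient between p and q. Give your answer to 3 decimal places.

r = Cov(p,q) / (s_p · s_q) = -10.824 / (3.650 × 7.906)
  = -10.824 / 28.8569 ≈ -0.375

-0.375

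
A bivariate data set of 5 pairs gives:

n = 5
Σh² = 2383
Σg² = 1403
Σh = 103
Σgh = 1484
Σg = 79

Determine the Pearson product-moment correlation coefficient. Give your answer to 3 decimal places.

r = (nΣgh − ΣgΣh) / √[(nΣg² − (Σg)²)(nΣh² − (Σh)²)]
Numerator: 5×1484 − 79×103 = -717
Denominator: √[(7015 − 6241)(11915 − 10609)] = √[774 × 1306] = 1005.4074
r = -717 / 1005.4074 ≈ -0.713

-0.713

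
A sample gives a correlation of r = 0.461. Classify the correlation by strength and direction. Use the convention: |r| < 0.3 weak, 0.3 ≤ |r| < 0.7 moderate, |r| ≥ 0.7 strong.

r = 0.461 > 0 so the relationship is positive.
|r| = 0.461, which falls in the moderate range.

moderate positive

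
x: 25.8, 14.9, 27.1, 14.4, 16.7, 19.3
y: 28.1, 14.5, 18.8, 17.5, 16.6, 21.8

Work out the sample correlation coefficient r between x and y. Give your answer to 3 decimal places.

n = 6, Σx = 118.2, Σy = 117.3, Σx² = 2480.8, Σy² = 2410.35, Σxy = 2400.47
nΣxy − ΣxΣy = 14402.82 − 13864.86 = 537.96
nΣx² − (Σx)² = 14884.8 − 13971.24 = 913.56; nΣy² − (Σy)² = 14462.1 − 13759.29 = 702.81
r = 537.96 / √(913.56 × 702.81) = 537.96 / 801.2859 ≈ 0.671

0.671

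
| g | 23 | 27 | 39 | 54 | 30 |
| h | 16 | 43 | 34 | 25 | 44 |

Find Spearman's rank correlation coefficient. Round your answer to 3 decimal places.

0.100

Rank g: 1, 2, 4, 5, 3
Rank h: 1, 4, 3, 2, 5
d = rank(g) − rank(h): 0, -2, 1, 3, -2; Σd² = 18
ρ = 1 − 6Σd² / [n(n²−1)] = 1 − 6×18 / (5×24) = 1 − 108/120 ≈ 0.100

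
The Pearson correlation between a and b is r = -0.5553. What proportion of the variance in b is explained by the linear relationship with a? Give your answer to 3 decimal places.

r² = (-0.5553)² = 0.308

0.308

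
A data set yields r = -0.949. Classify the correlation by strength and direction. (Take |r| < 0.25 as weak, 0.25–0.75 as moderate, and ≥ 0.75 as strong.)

strong negative

r = -0.949 < 0 so the relationship is negative.
|r| = 0.949, which falls in the strong range.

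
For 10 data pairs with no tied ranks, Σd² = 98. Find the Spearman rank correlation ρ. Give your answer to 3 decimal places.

0.406

ρ = 1 − 6Σd² / [n(n²−1)] = 1 − 6×98 / (10×99)
  = 1 − 588/990 = 1 − 0.5939 ≈ 0.406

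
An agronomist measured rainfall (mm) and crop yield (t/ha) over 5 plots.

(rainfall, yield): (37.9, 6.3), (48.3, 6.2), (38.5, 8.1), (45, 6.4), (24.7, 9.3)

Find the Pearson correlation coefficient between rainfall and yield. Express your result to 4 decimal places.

-0.8689

n = 5, Σx = 194.4, Σy = 36.3, Σx² = 7886.64, Σy² = 271.19, Σxy = 1367.79
nΣxy − ΣxΣy = 6838.95 − 7056.72 = -217.77
nΣx² − (Σx)² = 39433.2 − 37791.36 = 1641.84; nΣy² − (Σy)² = 1355.95 − 1317.69 = 38.26
r = -217.77 / √(1641.84 × 38.26) = -217.77 / 250.6328 ≈ -0.8689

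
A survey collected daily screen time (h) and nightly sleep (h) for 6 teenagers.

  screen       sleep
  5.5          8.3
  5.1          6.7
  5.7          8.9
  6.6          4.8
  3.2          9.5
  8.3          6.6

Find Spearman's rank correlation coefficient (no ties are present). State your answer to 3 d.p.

-0.714

Rank screen: 3, 2, 4, 5, 1, 6
Rank sleep: 4, 3, 5, 1, 6, 2
d = rank(screen) − rank(sleep): -1, -1, -1, 4, -5, 4; Σd² = 60
ρ = 1 − 6Σd² / [n(n²−1)] = 1 − 6×60 / (6×35) = 1 − 360/210 ≈ -0.714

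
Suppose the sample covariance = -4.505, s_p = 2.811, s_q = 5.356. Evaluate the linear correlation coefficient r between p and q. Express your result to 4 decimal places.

-0.2992

r = Cov(p,q) / (s_p · s_q) = -4.505 / (2.811 × 5.356)
  = -4.505 / 15.0557 ≈ -0.2992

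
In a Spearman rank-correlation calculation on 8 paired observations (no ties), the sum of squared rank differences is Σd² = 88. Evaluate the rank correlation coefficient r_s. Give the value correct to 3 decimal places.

-0.048

ρ = 1 − 6Σd² / [n(n²−1)] = 1 − 6×88 / (8×63)
  = 1 − 528/504 = 1 − 1.0476 ≈ -0.048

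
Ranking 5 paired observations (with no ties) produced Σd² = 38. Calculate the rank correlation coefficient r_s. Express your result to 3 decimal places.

-0.900

ρ = 1 − 6Σd² / [n(n²−1)] = 1 − 6×38 / (5×24)
  = 1 − 228/120 = 1 − 1.9000 ≈ -0.900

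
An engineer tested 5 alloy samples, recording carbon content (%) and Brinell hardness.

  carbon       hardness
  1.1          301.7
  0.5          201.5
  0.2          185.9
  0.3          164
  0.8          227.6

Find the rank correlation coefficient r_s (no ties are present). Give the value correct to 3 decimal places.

Rank carbon: 5, 3, 1, 2, 4
Rank hardness: 5, 3, 2, 1, 4
d = rank(carbon) − rank(hardness): 0, 0, -1, 1, 0; Σd² = 2
ρ = 1 − 6Σd² / [n(n²−1)] = 1 − 6×2 / (5×24) = 1 − 12/120 ≈ 0.900

0.900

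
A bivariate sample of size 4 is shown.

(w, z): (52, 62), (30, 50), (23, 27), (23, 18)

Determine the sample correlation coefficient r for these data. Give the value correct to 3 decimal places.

n = 4, Σw = 128, Σz = 157, Σw² = 4662, Σz² = 7397, Σwz = 5759
nΣwz − ΣwΣz = 23036 − 20096 = 2940
nΣw² − (Σw)² = 18648 − 16384 = 2264; nΣz² − (Σz)² = 29588 − 24649 = 4939
r = 2940 / √(2264 × 4939) = 2940 / 3343.9342 ≈ 0.879

0.879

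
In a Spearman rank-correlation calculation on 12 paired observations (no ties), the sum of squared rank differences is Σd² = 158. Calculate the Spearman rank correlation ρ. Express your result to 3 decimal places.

0.448

ρ = 1 − 6Σd² / [n(n²−1)] = 1 − 6×158 / (12×143)
  = 1 − 948/1716 = 1 − 0.5524 ≈ 0.448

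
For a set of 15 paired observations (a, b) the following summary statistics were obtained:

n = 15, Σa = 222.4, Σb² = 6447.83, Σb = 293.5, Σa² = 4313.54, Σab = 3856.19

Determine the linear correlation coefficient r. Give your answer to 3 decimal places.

-0.585

r = (nΣab − ΣaΣb) / √[(nΣa² − (Σa)²)(nΣb² − (Σb)²)]
Numerator: 15×3856.19 − 222.4×293.5 = -7431.55
Denominator: √[(64703.1 − 49461.76)(96717.45 − 86142.25)] = √[15241.34 × 10575.2] = 12695.6772
r = -7431.55 / 12695.6772 ≈ -0.585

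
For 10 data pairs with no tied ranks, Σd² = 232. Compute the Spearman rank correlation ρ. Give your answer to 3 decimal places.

-0.406

ρ = 1 − 6Σd² / [n(n²−1)] = 1 − 6×232 / (10×99)
  = 1 − 1392/990 = 1 − 1.4061 ≈ -0.406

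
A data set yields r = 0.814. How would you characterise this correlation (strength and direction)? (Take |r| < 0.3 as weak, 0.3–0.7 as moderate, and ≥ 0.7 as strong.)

r = 0.814 > 0 so the relationship is positive.
|r| = 0.814, which falls in the strong range.

strong positive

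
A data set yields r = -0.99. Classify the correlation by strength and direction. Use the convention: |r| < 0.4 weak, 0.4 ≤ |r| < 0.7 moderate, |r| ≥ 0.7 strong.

r = -0.99 < 0 so the relationship is negative.
|r| = 0.99, which falls in the strong range.

strong negative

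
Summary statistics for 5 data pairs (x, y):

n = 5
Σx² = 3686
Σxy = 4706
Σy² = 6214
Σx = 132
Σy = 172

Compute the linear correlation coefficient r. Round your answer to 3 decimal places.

r = (nΣxy − ΣxΣy) / √[(nΣx² − (Σx)²)(nΣy² − (Σy)²)]
Numerator: 5×4706 − 132×172 = 826
Denominator: √[(18430 − 17424)(31070 − 29584)] = √[1006 × 1486] = 1222.6676
r = 826 / 1222.6676 ≈ 0.676

0.676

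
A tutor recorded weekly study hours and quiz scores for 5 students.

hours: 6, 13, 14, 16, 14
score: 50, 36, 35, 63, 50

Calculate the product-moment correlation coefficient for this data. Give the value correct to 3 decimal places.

0.099

n = 5, Σx = 63, Σy = 234, Σx² = 853, Σy² = 11490, Σxy = 2966
nΣxy − ΣxΣy = 14830 − 14742 = 88
nΣx² − (Σx)² = 4265 − 3969 = 296; nΣy² − (Σy)² = 57450 − 54756 = 2694
r = 88 / √(296 × 2694) = 88 / 892.9860 ≈ 0.099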